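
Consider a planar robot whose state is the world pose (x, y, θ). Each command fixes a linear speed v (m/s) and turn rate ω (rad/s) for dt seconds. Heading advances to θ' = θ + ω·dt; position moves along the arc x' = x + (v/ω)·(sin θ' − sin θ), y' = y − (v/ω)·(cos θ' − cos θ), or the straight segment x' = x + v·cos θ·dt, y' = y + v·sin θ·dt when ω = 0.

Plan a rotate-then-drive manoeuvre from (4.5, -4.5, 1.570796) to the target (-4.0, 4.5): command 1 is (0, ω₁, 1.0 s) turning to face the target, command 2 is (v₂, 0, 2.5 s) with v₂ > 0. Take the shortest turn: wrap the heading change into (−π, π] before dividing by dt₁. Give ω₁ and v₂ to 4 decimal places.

ω₁ = 0.7568, v₂ = 4.9518

heading to target = atan2(4.5−-4.5, -4−4.5) = 2.3276
Δθ = wrap(2.3276 − 1.5708) = 0.7568; ω₁ = Δθ/dt₁ = 0.7568
distance = √((-4−4.5)² + (4.5−-4.5)²) = 12.3794; v₂ = distance/dt₂ = 4.9518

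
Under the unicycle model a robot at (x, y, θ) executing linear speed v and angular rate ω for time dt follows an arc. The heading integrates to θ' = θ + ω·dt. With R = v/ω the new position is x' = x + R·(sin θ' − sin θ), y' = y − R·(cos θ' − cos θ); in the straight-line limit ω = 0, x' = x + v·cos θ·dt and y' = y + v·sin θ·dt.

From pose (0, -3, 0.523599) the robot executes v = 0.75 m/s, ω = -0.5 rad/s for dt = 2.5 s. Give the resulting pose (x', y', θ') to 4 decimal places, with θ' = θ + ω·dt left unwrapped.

(1.7463, -3.1777, -0.7264)

θ' = 0.5236 + -0.5·2.5 = -0.7264
R = v/ω = 0.75/-0.5 = -1.5000
x' = 0 + -1.5000·(sin -0.7264 − sin 0.5236) = 1.7463
y' = -3 − -1.5000·(cos -0.7264 − cos 0.5236) = -3.1777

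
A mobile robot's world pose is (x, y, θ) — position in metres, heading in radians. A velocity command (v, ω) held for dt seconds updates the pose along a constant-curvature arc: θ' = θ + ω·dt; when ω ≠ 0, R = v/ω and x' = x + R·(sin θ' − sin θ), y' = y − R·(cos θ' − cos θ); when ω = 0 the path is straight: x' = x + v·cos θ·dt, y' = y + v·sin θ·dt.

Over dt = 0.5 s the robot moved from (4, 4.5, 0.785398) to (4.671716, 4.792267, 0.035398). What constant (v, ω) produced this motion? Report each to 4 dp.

v = 1.5000, ω = -1.5000

Δθ = 0.035398 − 0.785398 = -0.750000
ω = Δθ/dt = -0.750000/0.5 = -1.5000
R = Δx/(sin θ' − sin θ) = -1.0000
v = R·ω = -1.0000·-1.5000 = 1.5000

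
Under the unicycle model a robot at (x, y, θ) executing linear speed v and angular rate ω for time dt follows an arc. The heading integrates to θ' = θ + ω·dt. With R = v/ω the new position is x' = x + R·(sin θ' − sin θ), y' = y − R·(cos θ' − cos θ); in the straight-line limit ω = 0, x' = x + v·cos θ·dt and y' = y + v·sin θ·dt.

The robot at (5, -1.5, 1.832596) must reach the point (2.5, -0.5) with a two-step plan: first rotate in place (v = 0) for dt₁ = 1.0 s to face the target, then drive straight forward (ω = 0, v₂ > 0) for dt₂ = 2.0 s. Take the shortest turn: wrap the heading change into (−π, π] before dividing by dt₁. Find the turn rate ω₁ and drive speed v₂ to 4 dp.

heading to target = atan2(-0.5−-1.5, 2.5−5) = 2.7611
Δθ = wrap(2.7611 − 1.8326) = 0.9285; ω₁ = Δθ/dt₁ = 0.9285
distance = √((2.5−5)² + (-0.5−-1.5)²) = 2.6926; v₂ = distance/dt₂ = 1.3463

ω₁ = 0.9285, v₂ = 1.3463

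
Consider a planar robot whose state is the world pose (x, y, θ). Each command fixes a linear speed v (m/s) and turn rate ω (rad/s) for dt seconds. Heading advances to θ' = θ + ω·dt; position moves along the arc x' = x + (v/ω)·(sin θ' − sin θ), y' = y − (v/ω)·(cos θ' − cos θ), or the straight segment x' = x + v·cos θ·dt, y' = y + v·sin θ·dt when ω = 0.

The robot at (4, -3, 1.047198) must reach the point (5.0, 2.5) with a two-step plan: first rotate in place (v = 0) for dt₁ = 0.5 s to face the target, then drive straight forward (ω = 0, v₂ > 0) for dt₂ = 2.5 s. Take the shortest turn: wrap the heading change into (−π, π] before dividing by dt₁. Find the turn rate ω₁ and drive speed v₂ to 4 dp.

ω₁ = 0.6875, v₂ = 2.2361

heading to target = atan2(2.5−-3, 5−4) = 1.3909
Δθ = wrap(1.3909 − 1.0472) = 0.3437; ω₁ = Δθ/dt₁ = 0.6875
distance = √((5−4)² + (2.5−-3)²) = 5.5902; v₂ = distance/dt₂ = 2.2361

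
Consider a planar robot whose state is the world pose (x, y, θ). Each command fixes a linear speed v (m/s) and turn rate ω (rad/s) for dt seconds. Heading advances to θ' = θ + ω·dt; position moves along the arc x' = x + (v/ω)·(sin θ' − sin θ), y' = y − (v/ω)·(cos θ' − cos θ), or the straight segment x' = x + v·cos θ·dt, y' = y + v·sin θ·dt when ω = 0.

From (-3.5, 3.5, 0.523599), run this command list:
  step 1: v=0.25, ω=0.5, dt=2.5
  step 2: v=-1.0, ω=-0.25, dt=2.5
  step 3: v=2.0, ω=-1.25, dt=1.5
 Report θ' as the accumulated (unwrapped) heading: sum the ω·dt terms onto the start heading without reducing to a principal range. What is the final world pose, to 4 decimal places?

(-1.0073, 2.1295, -0.7264)

step 1: θ'=1.7736 (R=0.5000) → pose (-3.2602, 4.0337, 1.7736)
step 2: θ'=1.1486 (R=4.0000) → pose (-3.5295, 1.5890, 1.1486)
step 3: θ'=-0.7264 (R=-1.6000) → pose (-1.0073, 2.1295, -0.7264)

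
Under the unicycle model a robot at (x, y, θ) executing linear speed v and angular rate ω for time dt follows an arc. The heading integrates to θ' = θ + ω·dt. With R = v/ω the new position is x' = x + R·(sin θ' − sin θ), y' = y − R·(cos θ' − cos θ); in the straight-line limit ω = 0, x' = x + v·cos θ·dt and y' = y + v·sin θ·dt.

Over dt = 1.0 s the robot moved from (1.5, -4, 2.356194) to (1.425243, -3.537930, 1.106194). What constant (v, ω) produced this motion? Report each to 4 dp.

v = 0.5000, ω = -1.2500

Δθ = 1.106194 − 2.356194 = -1.250000
ω = Δθ/dt = -1.250000/1.0 = -1.2500
R = −Δy/(cos θ' − cos θ) = -0.4000
v = R·ω = -0.4000·-1.2500 = 0.5000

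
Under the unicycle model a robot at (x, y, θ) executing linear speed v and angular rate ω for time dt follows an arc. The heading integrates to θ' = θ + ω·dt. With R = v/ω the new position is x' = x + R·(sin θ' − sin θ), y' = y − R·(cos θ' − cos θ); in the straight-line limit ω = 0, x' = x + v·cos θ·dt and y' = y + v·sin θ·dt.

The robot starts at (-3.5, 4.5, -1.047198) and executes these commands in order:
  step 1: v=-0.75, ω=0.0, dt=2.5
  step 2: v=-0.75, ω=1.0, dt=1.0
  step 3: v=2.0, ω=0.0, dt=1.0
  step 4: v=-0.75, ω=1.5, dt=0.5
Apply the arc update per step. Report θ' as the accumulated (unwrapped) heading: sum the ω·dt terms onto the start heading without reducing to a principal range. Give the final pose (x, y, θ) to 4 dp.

(-3.4006, 6.2857, 0.7028)

step 1: θ'=-1.0472 (straight) → pose (-4.4375, 6.1238, -1.0472)
step 2: θ'=-0.0472 (R=-0.7500) → pose (-5.0516, 6.4980, -0.0472)
step 3: θ'=-0.0472 (straight) → pose (-3.0539, 6.4036, -0.0472)
step 4: θ'=0.7028 (R=-0.5000) → pose (-3.4006, 6.2857, 0.7028)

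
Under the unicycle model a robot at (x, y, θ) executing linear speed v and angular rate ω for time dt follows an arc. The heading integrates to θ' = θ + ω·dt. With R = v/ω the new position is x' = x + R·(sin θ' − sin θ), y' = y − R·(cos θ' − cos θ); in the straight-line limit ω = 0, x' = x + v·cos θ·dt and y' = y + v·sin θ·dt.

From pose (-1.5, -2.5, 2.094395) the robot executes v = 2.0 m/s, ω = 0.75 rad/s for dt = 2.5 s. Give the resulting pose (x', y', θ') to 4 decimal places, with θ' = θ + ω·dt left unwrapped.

(-5.7733, -2.0293, 3.9694)

θ' = 2.0944 + 0.75·2.5 = 3.9694
R = v/ω = 2.0/0.75 = 2.6667
x' = -1.5 + 2.6667·(sin 3.9694 − sin 2.0944) = -5.7733
y' = -2.5 − 2.6667·(cos 3.9694 − cos 2.0944) = -2.0293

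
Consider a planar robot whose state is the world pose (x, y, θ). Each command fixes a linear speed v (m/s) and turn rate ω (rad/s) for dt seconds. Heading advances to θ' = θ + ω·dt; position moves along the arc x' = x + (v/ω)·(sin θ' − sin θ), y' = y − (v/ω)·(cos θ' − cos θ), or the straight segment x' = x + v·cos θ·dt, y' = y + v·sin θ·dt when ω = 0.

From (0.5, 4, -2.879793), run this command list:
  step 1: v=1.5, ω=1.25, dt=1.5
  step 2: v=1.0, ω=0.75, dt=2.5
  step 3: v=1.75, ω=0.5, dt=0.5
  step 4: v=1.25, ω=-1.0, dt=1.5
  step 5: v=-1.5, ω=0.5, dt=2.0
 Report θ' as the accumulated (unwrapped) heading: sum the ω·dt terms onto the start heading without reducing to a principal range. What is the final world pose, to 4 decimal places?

(1.1503, 3.0565, 0.6202)

step 1: θ'=-1.0048 (R=1.2000) → pose (-0.2023, 2.1974, -1.0048)
step 2: θ'=0.8702 (R=1.3333) → pose (1.9424, 2.0528, 0.8702)
step 3: θ'=1.1202 (R=3.5000) → pose (2.4175, 2.7849, 1.1202)
step 4: θ'=-0.3798 (R=-1.2500) → pose (4.0061, 3.4015, -0.3798)
step 5: θ'=0.6202 (R=-3.0000) → pose (1.1503, 3.0565, 0.6202)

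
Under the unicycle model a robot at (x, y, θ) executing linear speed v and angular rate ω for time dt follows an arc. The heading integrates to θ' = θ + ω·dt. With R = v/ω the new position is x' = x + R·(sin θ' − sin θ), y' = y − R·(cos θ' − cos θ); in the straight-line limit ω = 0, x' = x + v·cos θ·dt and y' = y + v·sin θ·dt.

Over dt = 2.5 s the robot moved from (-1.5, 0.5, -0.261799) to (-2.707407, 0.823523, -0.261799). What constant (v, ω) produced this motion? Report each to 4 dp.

Δθ = -0.261799 − -0.261799 = 0.000000
ω = Δθ/dt = 0.000000/2.5 = 0.0000
ω = 0 → v = (Δx·cos θ + Δy·sin θ)/dt = -0.5000

v = -0.5000, ω = 0.0000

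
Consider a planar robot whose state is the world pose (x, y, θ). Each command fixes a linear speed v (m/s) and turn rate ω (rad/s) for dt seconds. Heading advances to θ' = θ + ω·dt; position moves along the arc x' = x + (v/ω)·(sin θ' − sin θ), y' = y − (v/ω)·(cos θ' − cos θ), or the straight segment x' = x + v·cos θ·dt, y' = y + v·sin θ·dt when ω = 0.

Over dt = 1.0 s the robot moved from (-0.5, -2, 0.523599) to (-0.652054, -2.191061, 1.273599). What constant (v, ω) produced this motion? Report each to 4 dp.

Δθ = 1.273599 − 0.523599 = 0.750000
ω = Δθ/dt = 0.750000/1.0 = 0.7500
R = −Δy/(cos θ' − cos θ) = -0.3333
v = R·ω = -0.3333·0.7500 = -0.2500

v = -0.2500, ω = 0.7500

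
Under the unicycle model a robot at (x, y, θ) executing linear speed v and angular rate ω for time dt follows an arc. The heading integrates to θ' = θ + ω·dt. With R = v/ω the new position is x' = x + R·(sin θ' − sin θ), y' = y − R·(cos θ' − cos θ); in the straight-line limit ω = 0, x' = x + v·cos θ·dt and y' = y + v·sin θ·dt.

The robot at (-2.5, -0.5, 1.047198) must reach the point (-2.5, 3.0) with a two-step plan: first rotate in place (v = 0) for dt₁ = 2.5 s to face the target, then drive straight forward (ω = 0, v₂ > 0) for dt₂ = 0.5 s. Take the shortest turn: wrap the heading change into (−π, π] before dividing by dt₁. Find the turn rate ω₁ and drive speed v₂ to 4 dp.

ω₁ = 0.2094, v₂ = 7.0000

heading to target = atan2(3−-0.5, -2.5−-2.5) = 1.5708
Δθ = wrap(1.5708 − 1.0472) = 0.5236; ω₁ = Δθ/dt₁ = 0.2094
distance = √((-2.5−-2.5)² + (3−-0.5)²) = 3.5000; v₂ = distance/dt₂ = 7.0000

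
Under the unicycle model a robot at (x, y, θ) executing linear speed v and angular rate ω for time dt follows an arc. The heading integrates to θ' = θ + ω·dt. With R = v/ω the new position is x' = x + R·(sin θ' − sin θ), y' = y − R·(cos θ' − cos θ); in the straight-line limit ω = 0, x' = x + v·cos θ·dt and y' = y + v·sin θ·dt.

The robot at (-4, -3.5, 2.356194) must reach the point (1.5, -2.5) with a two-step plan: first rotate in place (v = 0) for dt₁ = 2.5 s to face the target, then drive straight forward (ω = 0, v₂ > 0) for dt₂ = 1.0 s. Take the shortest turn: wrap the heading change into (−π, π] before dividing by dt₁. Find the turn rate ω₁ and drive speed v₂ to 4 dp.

heading to target = atan2(-2.5−-3.5, 1.5−-4) = 0.1799
Δθ = wrap(0.1799 − 2.3562) = -2.1763; ω₁ = Δθ/dt₁ = -0.8705
distance = √((1.5−-4)² + (-2.5−-3.5)²) = 5.5902; v₂ = distance/dt₂ = 5.5902

ω₁ = -0.8705, v₂ = 5.5902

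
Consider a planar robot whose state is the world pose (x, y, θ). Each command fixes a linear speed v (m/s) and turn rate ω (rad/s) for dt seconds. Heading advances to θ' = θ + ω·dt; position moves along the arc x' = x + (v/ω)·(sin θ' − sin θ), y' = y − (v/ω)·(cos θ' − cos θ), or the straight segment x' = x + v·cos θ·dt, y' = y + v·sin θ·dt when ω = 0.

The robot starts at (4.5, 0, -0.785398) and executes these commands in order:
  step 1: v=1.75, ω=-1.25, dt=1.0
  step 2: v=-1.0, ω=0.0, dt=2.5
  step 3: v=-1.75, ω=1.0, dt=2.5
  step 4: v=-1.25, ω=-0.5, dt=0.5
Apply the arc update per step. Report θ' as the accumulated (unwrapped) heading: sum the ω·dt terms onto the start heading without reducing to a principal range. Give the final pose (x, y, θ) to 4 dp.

(2.9454, 2.7587, 0.2146)

step 1: θ'=-2.0354 (R=-1.4000) → pose (4.7617, -1.6172, -2.0354)
step 2: θ'=-2.0354 (straight) → pose (5.8818, 0.6178, -2.0354)
step 3: θ'=0.4646 (R=-1.7500) → pose (3.5332, 2.9664, 0.4646)
step 4: θ'=0.2146 (R=2.5000) → pose (2.9454, 2.7587, 0.2146)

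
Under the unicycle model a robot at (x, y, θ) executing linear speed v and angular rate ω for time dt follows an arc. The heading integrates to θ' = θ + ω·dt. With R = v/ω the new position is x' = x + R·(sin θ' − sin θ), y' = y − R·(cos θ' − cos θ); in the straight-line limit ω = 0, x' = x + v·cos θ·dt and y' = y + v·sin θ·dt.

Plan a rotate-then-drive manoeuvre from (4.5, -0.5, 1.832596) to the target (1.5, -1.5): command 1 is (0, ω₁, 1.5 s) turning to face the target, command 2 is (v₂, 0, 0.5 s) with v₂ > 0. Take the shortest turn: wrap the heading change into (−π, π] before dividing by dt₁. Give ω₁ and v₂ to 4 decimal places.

ω₁ = 1.0872, v₂ = 6.3246

heading to target = atan2(-1.5−-0.5, 1.5−4.5) = -2.8198
Δθ = wrap(-2.8198 − 1.8326) = 1.6307; ω₁ = Δθ/dt₁ = 1.0872
distance = √((1.5−4.5)² + (-1.5−-0.5)²) = 3.1623; v₂ = distance/dt₂ = 6.3246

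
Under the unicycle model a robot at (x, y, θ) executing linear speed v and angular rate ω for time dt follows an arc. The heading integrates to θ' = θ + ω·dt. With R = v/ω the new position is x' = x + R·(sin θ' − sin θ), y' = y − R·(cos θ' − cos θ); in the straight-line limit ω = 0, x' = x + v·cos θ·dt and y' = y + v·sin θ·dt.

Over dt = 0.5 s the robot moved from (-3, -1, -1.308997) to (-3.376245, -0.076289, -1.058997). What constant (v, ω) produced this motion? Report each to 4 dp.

Δθ = -1.058997 − -1.308997 = 0.250000
ω = Δθ/dt = 0.250000/0.5 = 0.5000
R = −Δy/(cos θ' − cos θ) = -4.0000
v = R·ω = -4.0000·0.5000 = -2.0000

v = -2.0000, ω = 0.5000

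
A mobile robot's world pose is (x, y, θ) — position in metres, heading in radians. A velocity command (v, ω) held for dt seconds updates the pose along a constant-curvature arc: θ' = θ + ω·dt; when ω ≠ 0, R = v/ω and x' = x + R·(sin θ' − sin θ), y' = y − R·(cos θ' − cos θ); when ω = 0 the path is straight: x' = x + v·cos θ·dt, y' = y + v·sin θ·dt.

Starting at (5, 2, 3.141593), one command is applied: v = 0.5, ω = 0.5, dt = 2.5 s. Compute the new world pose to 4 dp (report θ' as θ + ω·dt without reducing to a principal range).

θ' = 3.1416 + 0.5·2.5 = 4.3916
R = v/ω = 0.5/0.5 = 1.0000
x' = 5 + 1.0000·(sin 4.3916 − sin 3.1416) = 4.0510
y' = 2 − 1.0000·(cos 4.3916 − cos 3.1416) = 1.3153

(4.0510, 1.3153, 4.3916)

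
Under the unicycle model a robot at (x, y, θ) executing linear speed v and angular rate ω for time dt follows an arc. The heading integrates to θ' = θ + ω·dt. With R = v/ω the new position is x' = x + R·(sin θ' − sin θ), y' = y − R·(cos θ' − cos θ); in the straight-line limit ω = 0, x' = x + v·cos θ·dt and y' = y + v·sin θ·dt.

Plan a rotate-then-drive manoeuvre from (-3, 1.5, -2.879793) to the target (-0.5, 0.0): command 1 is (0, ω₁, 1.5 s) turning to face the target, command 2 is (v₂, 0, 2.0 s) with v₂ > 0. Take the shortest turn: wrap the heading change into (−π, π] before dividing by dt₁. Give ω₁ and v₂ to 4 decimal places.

heading to target = atan2(0−1.5, -0.5−-3) = -0.5404
Δθ = wrap(-0.5404 − -2.8798) = 2.3394; ω₁ = Δθ/dt₁ = 1.5596
distance = √((-0.5−-3)² + (0−1.5)²) = 2.9155; v₂ = distance/dt₂ = 1.4577

ω₁ = 1.5596, v₂ = 1.4577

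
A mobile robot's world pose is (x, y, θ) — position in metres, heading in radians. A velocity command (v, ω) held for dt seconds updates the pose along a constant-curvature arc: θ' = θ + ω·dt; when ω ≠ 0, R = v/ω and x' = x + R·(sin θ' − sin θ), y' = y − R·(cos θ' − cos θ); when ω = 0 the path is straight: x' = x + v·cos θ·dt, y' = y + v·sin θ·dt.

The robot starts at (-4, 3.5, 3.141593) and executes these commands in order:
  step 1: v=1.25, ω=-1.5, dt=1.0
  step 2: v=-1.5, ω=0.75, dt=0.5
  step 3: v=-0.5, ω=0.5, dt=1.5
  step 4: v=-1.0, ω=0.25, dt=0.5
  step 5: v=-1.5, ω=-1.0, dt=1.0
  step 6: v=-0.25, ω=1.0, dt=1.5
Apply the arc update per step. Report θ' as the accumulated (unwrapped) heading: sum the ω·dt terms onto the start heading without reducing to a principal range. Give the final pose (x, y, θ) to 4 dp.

step 1: θ'=1.6416 (R=-0.8333) → pose (-4.8312, 4.2744, 1.6416)
step 2: θ'=2.0166 (R=-2.0000) → pose (-4.6408, 3.5535, 2.0166)
step 3: θ'=2.7666 (R=-1.0000) → pose (-4.1048, 3.0542, 2.7666)
step 4: θ'=2.8916 (R=-4.0000) → pose (-3.6293, 2.9006, 2.8916)
step 5: θ'=1.8916 (R=1.5000) → pose (-2.5770, 1.9202, 1.8916)
step 6: θ'=3.3916 (R=-0.2500) → pose (-2.2779, 1.7568, 3.3916)

(-2.2779, 1.7568, 3.3916)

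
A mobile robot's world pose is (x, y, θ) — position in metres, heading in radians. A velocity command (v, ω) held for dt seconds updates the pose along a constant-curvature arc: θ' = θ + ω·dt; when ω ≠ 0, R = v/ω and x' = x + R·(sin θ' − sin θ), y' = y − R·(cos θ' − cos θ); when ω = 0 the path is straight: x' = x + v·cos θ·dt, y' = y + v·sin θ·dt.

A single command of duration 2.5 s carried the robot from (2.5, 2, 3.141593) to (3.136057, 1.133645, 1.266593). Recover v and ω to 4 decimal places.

v = -0.5000, ω = -0.7500

Δθ = 1.266593 − 3.141593 = -1.875000
ω = Δθ/dt = -1.875000/2.5 = -0.7500
R = −Δy/(cos θ' − cos θ) = 0.6667
v = R·ω = 0.6667·-0.7500 = -0.5000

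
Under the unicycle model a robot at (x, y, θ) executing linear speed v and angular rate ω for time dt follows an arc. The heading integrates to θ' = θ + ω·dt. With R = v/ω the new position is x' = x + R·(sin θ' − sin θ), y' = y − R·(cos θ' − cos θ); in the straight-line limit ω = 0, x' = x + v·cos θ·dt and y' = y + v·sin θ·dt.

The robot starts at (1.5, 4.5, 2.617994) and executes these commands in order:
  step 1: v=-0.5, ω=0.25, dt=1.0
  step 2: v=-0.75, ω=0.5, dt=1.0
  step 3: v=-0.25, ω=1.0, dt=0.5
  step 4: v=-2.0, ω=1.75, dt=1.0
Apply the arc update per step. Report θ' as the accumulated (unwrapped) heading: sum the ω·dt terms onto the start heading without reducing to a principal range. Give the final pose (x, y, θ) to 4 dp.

(2.7579, 6.0992, 5.6180)

step 1: θ'=2.8680 (R=-2.0000) → pose (1.9596, 4.3064, 2.8680)
step 2: θ'=3.3680 (R=-1.5000) → pose (2.7016, 4.2889, 3.3680)
step 3: θ'=3.8680 (R=-0.2500) → pose (2.8115, 4.3457, 3.8680)
step 4: θ'=5.6180 (R=-1.1429) → pose (2.7579, 6.0992, 5.6180)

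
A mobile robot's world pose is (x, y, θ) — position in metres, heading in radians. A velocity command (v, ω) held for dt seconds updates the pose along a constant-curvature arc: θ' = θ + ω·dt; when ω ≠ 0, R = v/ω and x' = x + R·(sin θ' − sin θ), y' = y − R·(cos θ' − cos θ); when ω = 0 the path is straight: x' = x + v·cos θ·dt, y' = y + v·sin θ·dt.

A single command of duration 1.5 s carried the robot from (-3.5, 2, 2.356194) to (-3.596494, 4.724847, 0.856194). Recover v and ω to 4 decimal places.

Δθ = 0.856194 − 2.356194 = -1.500000
ω = Δθ/dt = -1.500000/1.5 = -1.0000
R = −Δy/(cos θ' − cos θ) = -2.0000
v = R·ω = -2.0000·-1.0000 = 2.0000

v = 2.0000, ω = -1.0000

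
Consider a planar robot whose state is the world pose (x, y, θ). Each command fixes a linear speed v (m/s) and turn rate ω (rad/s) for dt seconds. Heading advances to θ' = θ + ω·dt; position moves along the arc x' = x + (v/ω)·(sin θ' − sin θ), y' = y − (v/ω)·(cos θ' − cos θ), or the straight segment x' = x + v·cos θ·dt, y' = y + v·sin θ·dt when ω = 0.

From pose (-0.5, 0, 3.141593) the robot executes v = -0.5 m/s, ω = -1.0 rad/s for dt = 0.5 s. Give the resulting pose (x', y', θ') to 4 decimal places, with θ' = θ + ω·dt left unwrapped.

(-0.2603, -0.0612, 2.6416)

θ' = 3.1416 + -1.0·0.5 = 2.6416
R = v/ω = -0.5/-1.0 = 0.5000
x' = -0.5 + 0.5000·(sin 2.6416 − sin 3.1416) = -0.2603
y' = 0 − 0.5000·(cos 2.6416 − cos 3.1416) = -0.0612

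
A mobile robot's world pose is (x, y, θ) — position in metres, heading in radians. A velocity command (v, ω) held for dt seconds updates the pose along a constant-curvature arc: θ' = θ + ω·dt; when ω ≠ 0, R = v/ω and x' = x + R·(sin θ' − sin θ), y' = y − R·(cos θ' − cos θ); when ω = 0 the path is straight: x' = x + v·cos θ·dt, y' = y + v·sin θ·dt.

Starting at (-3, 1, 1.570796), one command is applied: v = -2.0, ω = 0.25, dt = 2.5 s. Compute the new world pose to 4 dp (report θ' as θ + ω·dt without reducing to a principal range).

θ' = 1.5708 + 0.25·2.5 = 2.1958
R = v/ω = -2.0/0.25 = -8.0000
x' = -3 + -8.0000·(sin 2.1958 − sin 1.5708) = -1.4877
y' = 1 − -8.0000·(cos 2.1958 − cos 1.5708) = -3.6808

(-1.4877, -3.6808, 2.1958)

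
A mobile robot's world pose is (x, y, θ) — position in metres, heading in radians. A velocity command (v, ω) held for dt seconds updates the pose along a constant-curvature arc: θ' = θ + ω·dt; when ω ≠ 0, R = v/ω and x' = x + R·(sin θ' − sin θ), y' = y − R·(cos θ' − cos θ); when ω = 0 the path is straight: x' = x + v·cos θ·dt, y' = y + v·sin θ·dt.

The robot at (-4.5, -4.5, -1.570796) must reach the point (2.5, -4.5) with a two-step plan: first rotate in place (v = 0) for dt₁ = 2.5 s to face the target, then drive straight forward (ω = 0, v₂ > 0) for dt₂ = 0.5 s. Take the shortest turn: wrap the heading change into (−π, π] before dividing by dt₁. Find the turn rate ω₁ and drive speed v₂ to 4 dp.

ω₁ = 0.6283, v₂ = 14.0000

heading to target = atan2(-4.5−-4.5, 2.5−-4.5) = 0.0000
Δθ = wrap(0.0000 − -1.5708) = 1.5708; ω₁ = Δθ/dt₁ = 0.6283
distance = √((2.5−-4.5)² + (-4.5−-4.5)²) = 7.0000; v₂ = distance/dt₂ = 14.0000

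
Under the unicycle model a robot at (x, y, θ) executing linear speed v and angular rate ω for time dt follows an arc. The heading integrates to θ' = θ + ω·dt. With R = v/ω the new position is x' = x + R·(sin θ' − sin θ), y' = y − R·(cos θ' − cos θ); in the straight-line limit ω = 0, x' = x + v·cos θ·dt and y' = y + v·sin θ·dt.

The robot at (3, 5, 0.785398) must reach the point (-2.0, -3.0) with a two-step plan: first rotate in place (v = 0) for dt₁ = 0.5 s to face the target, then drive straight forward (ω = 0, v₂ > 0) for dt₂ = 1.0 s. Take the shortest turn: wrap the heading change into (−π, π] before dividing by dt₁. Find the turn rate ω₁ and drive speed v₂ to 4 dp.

ω₁ = -5.8296, v₂ = 9.4340

heading to target = atan2(-3−5, -2−3) = -2.1294
Δθ = wrap(-2.1294 − 0.7854) = -2.9148; ω₁ = Δθ/dt₁ = -5.8296
distance = √((-2−3)² + (-3−5)²) = 9.4340; v₂ = distance/dt₂ = 9.4340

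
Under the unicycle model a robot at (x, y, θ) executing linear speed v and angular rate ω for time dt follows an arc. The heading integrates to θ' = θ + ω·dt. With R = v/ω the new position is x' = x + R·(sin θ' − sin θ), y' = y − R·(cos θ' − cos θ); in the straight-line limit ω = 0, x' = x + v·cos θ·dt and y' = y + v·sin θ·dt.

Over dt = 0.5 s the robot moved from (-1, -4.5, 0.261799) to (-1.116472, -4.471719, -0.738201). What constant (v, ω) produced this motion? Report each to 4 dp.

Δθ = -0.738201 − 0.261799 = -1.000000
ω = Δθ/dt = -1.000000/0.5 = -2.0000
R = Δx/(sin θ' − sin θ) = 0.1250
v = R·ω = 0.1250·-2.0000 = -0.2500

v = -0.2500, ω = -2.0000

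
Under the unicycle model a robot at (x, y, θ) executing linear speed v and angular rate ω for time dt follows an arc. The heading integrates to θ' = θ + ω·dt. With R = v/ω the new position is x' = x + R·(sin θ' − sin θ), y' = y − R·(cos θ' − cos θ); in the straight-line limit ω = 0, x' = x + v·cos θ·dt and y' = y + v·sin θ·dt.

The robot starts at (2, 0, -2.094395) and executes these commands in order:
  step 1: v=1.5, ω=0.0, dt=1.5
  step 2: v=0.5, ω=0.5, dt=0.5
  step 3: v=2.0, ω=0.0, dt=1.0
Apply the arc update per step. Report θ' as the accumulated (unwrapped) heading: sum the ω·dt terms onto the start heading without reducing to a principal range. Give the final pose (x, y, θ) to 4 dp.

step 1: θ'=-2.0944 (straight) → pose (0.8750, -1.9486, -2.0944)
step 2: θ'=-1.8444 (R=1.0000) → pose (0.7782, -2.1784, -1.8444)
step 3: θ'=-1.8444 (straight) → pose (0.2378, -4.1040, -1.8444)

(0.2378, -4.1040, -1.8444)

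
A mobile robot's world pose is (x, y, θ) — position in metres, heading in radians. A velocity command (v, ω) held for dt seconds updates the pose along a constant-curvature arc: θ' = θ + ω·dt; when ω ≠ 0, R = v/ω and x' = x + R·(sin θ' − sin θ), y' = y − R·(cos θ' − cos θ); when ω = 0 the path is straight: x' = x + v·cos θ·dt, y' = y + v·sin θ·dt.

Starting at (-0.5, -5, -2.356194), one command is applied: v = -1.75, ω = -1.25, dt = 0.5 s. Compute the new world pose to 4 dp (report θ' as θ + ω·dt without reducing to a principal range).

θ' = -2.3562 + -1.25·0.5 = -2.9812
R = v/ω = -1.75/-1.25 = 1.4000
x' = -0.5 + 1.4000·(sin -2.9812 − sin -2.3562) = 0.2664
y' = -5 − 1.4000·(cos -2.9812 − cos -2.3562) = -4.6079

(0.2664, -4.6079, -2.9812)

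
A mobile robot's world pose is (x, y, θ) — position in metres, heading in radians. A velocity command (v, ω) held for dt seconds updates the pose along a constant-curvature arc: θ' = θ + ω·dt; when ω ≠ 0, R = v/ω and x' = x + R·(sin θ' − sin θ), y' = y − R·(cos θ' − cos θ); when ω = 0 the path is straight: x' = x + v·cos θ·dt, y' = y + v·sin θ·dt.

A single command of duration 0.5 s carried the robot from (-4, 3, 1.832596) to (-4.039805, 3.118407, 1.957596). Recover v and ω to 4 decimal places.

v = 0.2500, ω = 0.2500

Δθ = 1.957596 − 1.832596 = 0.125000
ω = Δθ/dt = 0.125000/0.5 = 0.2500
R = −Δy/(cos θ' − cos θ) = 1.0000
v = R·ω = 1.0000·0.2500 = 0.2500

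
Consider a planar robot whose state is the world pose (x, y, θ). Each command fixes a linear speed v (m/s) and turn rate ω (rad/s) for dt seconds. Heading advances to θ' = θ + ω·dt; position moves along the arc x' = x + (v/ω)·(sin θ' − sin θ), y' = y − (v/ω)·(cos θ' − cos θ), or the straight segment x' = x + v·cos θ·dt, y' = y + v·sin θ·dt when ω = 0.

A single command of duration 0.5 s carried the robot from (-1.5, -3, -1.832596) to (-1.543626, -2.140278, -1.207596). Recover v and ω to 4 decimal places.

v = -1.7500, ω = 1.2500

Δθ = -1.207596 − -1.832596 = 0.625000
ω = Δθ/dt = 0.625000/0.5 = 1.2500
R = −Δy/(cos θ' − cos θ) = -1.4000
v = R·ω = -1.4000·1.2500 = -1.7500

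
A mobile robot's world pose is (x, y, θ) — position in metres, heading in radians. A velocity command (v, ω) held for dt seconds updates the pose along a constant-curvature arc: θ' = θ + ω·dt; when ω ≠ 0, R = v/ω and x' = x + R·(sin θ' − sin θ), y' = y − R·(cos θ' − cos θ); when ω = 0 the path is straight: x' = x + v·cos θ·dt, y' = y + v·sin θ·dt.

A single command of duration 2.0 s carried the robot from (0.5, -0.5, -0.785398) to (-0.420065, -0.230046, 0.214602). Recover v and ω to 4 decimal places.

Δθ = 0.214602 − -0.785398 = 1.000000
ω = Δθ/dt = 1.000000/2.0 = 0.5000
R = Δx/(sin θ' − sin θ) = -1.0000
v = R·ω = -1.0000·0.5000 = -0.5000

v = -0.5000, ω = 0.5000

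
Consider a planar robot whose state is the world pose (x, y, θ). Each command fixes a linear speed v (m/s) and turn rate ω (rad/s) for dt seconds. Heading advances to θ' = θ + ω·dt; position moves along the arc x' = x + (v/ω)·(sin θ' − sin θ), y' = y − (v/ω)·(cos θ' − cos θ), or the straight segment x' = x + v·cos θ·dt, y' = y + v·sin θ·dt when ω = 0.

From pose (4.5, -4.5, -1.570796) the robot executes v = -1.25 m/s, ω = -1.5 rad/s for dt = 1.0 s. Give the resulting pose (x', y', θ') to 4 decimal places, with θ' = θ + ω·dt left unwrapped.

θ' = -1.5708 + -1.5·1.0 = -3.0708
R = v/ω = -1.25/-1.5 = 0.8333
x' = 4.5 + 0.8333·(sin -3.0708 − sin -1.5708) = 5.2744
y' = -4.5 − 0.8333·(cos -3.0708 − cos -1.5708) = -3.6688

(5.2744, -3.6688, -3.0708)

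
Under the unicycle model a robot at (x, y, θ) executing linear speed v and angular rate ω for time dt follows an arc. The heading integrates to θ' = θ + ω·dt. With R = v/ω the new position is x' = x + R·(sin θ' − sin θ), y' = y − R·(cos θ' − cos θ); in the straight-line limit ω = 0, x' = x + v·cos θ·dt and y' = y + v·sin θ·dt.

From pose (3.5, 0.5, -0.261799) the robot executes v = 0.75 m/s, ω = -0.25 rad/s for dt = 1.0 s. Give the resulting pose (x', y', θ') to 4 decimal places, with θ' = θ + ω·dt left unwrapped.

θ' = -0.2618 + -0.25·1.0 = -0.5118
R = v/ω = 0.75/-0.25 = -3.0000
x' = 3.5 + -3.0000·(sin -0.5118 − sin -0.2618) = 4.1928
y' = 0.5 − -3.0000·(cos -0.5118 − cos -0.2618) = 0.2178

(4.1928, 0.2178, -0.5118)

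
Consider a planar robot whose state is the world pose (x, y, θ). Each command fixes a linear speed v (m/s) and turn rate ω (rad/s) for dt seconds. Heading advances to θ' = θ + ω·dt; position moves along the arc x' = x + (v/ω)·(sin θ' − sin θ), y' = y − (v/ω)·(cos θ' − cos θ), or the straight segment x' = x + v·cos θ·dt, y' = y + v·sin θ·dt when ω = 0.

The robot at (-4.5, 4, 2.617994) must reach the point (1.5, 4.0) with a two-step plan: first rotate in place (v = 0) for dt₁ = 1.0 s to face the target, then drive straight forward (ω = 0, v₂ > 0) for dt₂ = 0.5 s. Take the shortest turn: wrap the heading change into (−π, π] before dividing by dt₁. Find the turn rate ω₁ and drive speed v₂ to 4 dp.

heading to target = atan2(4−4, 1.5−-4.5) = 0.0000
Δθ = wrap(0.0000 − 2.6180) = -2.6180; ω₁ = Δθ/dt₁ = -2.6180
distance = √((1.5−-4.5)² + (4−4)²) = 6.0000; v₂ = distance/dt₂ = 12.0000

ω₁ = -2.6180, v₂ = 12.0000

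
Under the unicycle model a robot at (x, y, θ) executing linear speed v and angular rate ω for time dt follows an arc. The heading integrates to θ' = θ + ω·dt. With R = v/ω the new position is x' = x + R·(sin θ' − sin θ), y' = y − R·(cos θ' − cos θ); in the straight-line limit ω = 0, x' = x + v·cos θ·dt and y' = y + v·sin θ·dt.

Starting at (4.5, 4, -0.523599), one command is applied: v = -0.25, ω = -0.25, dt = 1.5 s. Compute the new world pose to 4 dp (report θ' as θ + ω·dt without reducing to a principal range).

θ' = -0.5236 + -0.25·1.5 = -0.8986
R = v/ω = -0.25/-0.25 = 1.0000
x' = 4.5 + 1.0000·(sin -0.8986 − sin -0.5236) = 4.2175
y' = 4 − 1.0000·(cos -0.8986 − cos -0.5236) = 4.2433

(4.2175, 4.2433, -0.8986)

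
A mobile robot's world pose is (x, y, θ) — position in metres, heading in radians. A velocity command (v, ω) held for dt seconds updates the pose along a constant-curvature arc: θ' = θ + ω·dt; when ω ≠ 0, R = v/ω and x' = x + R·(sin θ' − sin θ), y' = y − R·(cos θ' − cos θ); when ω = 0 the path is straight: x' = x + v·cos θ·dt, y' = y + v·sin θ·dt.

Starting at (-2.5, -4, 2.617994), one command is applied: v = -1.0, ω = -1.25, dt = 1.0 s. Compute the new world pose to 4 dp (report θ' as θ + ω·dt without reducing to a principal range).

(-2.1164, -4.8540, 1.3680)

θ' = 2.6180 + -1.25·1.0 = 1.3680
R = v/ω = -1.0/-1.25 = 0.8000
x' = -2.5 + 0.8000·(sin 1.3680 − sin 2.6180) = -2.1164
y' = -4 − 0.8000·(cos 1.3680 − cos 2.6180) = -4.8540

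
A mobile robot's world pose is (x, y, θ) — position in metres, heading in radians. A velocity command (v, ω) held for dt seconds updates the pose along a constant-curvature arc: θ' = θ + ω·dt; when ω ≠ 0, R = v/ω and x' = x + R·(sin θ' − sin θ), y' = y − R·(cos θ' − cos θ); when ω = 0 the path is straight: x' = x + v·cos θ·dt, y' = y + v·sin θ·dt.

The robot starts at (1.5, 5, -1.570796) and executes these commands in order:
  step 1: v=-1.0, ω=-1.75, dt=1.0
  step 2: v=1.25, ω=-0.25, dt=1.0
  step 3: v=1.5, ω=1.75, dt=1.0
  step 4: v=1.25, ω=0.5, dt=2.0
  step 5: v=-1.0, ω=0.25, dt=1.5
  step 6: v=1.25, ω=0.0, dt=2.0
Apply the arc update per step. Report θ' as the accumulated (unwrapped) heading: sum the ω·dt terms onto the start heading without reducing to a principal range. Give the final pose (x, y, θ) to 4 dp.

step 1: θ'=-3.3208 (R=0.5714) → pose (2.1733, 5.5623, -3.3208)
step 2: θ'=-3.5708 (R=-5.0000) → pose (0.9838, 5.9357, -3.5708)
step 3: θ'=-1.8208 (R=0.8571) → pose (-0.2034, 5.3684, -1.8208)
step 4: θ'=-0.8208 (R=2.5000) → pose (0.3896, 3.0458, -0.8208)
step 5: θ'=-0.4458 (R=-4.0000) → pose (-0.8124, 3.9283, -0.4458)
step 6: θ'=-0.4458 (straight) → pose (1.4433, 2.8504, -0.4458)

(1.4433, 2.8504, -0.4458)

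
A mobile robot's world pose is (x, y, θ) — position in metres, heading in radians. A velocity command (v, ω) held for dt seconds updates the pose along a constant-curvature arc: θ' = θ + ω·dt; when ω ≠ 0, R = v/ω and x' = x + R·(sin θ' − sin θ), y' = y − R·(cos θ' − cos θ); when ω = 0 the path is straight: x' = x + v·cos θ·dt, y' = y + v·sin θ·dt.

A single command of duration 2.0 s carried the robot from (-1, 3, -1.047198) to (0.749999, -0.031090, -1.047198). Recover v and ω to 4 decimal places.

v = 1.7500, ω = 0.0000

Δθ = -1.047198 − -1.047198 = 0.000000
ω = Δθ/dt = 0.000000/2.0 = 0.0000
ω = 0 → v = (Δx·cos θ + Δy·sin θ)/dt = 1.7500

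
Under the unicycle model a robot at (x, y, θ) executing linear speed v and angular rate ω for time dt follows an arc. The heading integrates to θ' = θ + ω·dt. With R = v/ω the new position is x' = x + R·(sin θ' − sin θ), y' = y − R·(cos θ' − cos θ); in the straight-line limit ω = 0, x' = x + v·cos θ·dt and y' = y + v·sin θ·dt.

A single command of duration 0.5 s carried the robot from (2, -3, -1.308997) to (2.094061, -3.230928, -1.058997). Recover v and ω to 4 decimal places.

v = 0.5000, ω = 0.5000

Δθ = -1.058997 − -1.308997 = 0.250000
ω = Δθ/dt = 0.250000/0.5 = 0.5000
R = −Δy/(cos θ' − cos θ) = 1.0000
v = R·ω = 1.0000·0.5000 = 0.5000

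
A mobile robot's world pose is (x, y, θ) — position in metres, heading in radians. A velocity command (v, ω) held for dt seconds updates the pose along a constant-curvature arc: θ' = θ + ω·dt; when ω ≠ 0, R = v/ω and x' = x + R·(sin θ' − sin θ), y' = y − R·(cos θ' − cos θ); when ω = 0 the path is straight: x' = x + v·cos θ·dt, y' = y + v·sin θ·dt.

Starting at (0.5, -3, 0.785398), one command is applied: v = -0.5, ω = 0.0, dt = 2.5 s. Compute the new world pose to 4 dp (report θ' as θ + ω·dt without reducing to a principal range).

(-0.3839, -3.8839, 0.7854)

θ' = 0.7854 + 0.0·2.5 = 0.7854
ω = 0 → straight: x' = 0.5 + -0.5·cos(0.7854)·2.5 = -0.3839
y' = -3 + -0.5·sin(0.7854)·2.5 = -3.8839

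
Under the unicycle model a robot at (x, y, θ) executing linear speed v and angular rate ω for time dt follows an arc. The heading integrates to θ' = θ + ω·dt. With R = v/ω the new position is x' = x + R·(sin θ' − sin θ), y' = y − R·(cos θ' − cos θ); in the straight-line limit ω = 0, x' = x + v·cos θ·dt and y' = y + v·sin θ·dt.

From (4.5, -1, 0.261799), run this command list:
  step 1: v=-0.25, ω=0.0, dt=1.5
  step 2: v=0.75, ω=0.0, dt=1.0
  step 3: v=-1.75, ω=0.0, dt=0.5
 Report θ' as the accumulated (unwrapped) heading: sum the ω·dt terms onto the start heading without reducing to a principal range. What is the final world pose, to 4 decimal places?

(4.0170, -1.1294, 0.2618)

step 1: θ'=0.2618 (straight) → pose (4.1378, -1.0971, 0.2618)
step 2: θ'=0.2618 (straight) → pose (4.8622, -0.9029, 0.2618)
step 3: θ'=0.2618 (straight) → pose (4.0170, -1.1294, 0.2618)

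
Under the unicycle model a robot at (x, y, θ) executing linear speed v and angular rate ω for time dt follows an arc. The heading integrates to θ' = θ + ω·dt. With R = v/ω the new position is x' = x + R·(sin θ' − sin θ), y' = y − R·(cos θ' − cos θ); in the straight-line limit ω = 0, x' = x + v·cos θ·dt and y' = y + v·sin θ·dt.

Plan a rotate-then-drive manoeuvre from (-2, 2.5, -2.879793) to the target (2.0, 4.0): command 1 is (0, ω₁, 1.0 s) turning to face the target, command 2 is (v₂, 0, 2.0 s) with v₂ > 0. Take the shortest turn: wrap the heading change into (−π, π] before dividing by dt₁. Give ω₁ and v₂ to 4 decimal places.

heading to target = atan2(4−2.5, 2−-2) = 0.3588
Δθ = wrap(0.3588 − -2.8798) = -3.0446; ω₁ = Δθ/dt₁ = -3.0446
distance = √((2−-2)² + (4−2.5)²) = 4.2720; v₂ = distance/dt₂ = 2.1360

ω₁ = -3.0446, v₂ = 2.1360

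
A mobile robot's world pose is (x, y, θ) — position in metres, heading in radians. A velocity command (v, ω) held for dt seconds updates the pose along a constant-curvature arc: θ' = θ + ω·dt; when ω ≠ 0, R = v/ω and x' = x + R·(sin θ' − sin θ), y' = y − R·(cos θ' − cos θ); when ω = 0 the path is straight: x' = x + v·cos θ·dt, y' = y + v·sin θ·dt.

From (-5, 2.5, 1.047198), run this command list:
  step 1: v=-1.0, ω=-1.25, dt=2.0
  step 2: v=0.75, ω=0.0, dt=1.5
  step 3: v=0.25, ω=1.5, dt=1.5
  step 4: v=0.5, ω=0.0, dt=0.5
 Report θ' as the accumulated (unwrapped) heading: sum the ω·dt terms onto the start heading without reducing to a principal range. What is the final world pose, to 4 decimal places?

(-5.8954, 1.7707, 0.7972)

step 1: θ'=-1.4528 (R=0.8000) → pose (-6.4873, 2.8058, -1.4528)
step 2: θ'=-1.4528 (straight) → pose (-6.3548, 1.6886, -1.4528)
step 3: θ'=0.7972 (R=0.1667) → pose (-6.0701, 1.5918, 0.7972)
step 4: θ'=0.7972 (straight) → pose (-5.8954, 1.7707, 0.7972)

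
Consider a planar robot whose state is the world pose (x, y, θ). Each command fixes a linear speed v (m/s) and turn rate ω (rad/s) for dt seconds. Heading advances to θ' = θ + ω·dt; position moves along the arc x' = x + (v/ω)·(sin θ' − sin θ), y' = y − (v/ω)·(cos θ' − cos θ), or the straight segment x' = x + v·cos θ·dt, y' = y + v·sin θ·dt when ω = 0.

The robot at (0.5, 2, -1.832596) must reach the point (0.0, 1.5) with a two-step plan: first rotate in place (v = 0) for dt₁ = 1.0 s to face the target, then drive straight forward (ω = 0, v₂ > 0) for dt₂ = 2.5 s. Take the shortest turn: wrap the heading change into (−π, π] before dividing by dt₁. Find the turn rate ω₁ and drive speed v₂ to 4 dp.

ω₁ = -0.5236, v₂ = 0.2828

heading to target = atan2(1.5−2, 0−0.5) = -2.3562
Δθ = wrap(-2.3562 − -1.8326) = -0.5236; ω₁ = Δθ/dt₁ = -0.5236
distance = √((0−0.5)² + (1.5−2)²) = 0.7071; v₂ = distance/dt₂ = 0.2828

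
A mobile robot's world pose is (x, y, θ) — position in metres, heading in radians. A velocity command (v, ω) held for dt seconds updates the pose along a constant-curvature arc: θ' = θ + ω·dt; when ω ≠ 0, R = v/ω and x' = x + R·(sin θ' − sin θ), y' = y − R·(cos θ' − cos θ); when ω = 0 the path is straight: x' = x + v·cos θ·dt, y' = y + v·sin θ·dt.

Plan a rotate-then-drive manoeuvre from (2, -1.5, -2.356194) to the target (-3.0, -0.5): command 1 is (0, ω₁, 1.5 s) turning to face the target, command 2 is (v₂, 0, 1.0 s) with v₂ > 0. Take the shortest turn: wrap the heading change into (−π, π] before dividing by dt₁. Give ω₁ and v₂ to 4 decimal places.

ω₁ = -0.6552, v₂ = 5.0990

heading to target = atan2(-0.5−-1.5, -3−2) = 2.9442
Δθ = wrap(2.9442 − -2.3562) = -0.9828; ω₁ = Δθ/dt₁ = -0.6552
distance = √((-3−2)² + (-0.5−-1.5)²) = 5.0990; v₂ = distance/dt₂ = 5.0990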